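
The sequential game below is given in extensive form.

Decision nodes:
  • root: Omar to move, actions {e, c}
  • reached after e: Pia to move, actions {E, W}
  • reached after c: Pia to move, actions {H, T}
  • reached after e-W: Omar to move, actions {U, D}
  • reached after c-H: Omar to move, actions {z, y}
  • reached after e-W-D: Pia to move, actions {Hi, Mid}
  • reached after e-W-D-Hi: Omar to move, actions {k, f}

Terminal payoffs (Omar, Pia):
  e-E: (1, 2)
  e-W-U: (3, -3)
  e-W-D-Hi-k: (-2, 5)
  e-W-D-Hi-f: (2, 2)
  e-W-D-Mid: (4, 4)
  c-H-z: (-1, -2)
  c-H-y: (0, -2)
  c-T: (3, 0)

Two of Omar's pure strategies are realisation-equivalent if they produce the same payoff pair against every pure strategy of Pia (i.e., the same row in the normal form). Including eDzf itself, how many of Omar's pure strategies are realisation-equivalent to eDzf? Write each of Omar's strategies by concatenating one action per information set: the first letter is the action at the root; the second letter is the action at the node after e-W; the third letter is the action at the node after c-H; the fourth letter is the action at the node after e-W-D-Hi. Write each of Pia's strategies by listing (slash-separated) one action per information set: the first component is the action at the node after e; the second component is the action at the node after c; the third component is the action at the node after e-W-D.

2

Row for eDzf (columns E/H/Hi, E/H/Mid, E/T/Hi, E/T/Mid, W/H/Hi, W/H/Mid, W/T/Hi, W/T/Mid): (1,2) (1,2) (1,2) (1,2) (2,2) (4,4) (2,2) (4,4).
Under eDzf, Omar's choice at the node after c-H can never be reached regardless of what Pia does, so varying those choices leaves every outcome unchanged.
Holding the reachable choices fixed and varying the unreachable one freely already gives 2 equivalent strategies.
No other strategy reproduces this row, so those 2 are the full class: eDzf, eDyf.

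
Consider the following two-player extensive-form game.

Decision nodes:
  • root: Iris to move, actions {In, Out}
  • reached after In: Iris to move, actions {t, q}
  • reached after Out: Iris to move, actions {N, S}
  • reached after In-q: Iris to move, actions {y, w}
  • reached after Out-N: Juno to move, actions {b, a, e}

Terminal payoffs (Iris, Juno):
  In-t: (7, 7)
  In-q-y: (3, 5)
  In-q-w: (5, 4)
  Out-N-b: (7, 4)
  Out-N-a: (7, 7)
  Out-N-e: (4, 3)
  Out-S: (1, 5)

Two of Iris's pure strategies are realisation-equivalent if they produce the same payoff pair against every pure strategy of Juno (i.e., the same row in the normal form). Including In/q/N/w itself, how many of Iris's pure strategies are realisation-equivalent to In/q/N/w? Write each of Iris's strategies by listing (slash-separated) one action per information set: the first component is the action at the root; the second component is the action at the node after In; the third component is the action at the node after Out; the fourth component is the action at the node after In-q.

2

Row for In/q/N/w (columns b, a, e): (5,4) (5,4) (5,4).
Under In/q/N/w, Iris's choice at the node after Out can never be reached regardless of what Juno does, so varying those choices leaves every outcome unchanged.
Holding the reachable choices fixed and varying the unreachable one freely already gives 2 equivalent strategies.
No other strategy reproduces this row, so those 2 are the full class: In/q/N/w, In/q/S/w.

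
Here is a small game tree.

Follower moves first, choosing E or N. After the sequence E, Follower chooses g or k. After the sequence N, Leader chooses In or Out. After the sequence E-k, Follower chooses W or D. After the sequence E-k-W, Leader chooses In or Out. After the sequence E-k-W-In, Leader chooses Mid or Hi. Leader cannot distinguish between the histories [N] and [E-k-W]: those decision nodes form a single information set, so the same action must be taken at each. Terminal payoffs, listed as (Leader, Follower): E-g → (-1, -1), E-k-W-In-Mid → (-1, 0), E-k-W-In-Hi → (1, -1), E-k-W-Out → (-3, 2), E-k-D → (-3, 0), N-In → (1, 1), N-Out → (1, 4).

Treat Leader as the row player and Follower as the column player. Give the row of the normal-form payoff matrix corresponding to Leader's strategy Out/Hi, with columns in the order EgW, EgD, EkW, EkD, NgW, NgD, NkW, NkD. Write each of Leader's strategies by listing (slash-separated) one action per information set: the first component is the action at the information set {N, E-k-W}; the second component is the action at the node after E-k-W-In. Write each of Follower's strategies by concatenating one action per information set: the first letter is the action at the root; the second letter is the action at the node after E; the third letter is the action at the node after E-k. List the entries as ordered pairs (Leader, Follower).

(-1,-1) (-1,-1) (-3,2) (-3,0) (1,4) (1,4) (1,4) (1,4)

vs EgW: Follower plays E → Follower plays g at [E] → (-1, -1)
vs EgD: Follower plays E → Follower plays g at [E] → (-1, -1)
vs EkW: Follower plays E → Follower plays k at [E] → Follower plays W at [E-k] → Leader plays Out at [E-k-W] → (-3, 2)
vs EkD: Follower plays E → Follower plays k at [E] → Follower plays D at [E-k] → (-3, 0)
vs NgW: Follower plays N → Leader plays Out at [N] → (1, 4)
vs NgD: Follower plays N → Leader plays Out at [N] → (1, 4)
vs NkW: Follower plays N → Leader plays Out at [N] → (1, 4)
vs NkD: Follower plays N → Leader plays Out at [N] → (1, 4)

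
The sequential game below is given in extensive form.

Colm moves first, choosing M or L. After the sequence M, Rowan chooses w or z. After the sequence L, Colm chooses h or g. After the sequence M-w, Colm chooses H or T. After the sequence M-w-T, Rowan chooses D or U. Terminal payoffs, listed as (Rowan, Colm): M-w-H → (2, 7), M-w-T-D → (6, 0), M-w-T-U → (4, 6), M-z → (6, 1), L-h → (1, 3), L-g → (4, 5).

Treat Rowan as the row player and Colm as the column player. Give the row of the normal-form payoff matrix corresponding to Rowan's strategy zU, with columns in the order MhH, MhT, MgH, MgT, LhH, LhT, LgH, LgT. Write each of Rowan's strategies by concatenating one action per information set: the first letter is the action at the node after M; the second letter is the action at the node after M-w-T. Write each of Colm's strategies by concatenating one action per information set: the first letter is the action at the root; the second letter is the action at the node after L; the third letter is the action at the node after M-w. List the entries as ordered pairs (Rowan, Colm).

vs MhH: Colm plays M → Rowan plays z at [M] → (6, 1)
vs MhT: Colm plays M → Rowan plays z at [M] → (6, 1)
vs MgH: Colm plays M → Rowan plays z at [M] → (6, 1)
vs MgT: Colm plays M → Rowan plays z at [M] → (6, 1)
vs LhH: Colm plays L → Colm plays h at [L] → (1, 3)
vs LhT: Colm plays L → Colm plays h at [L] → (1, 3)
vs LgH: Colm plays L → Colm plays g at [L] → (4, 5)
vs LgT: Colm plays L → Colm plays g at [L] → (4, 5)

(6,1) (6,1) (6,1) (6,1) (1,3) (1,3) (4,5) (4,5)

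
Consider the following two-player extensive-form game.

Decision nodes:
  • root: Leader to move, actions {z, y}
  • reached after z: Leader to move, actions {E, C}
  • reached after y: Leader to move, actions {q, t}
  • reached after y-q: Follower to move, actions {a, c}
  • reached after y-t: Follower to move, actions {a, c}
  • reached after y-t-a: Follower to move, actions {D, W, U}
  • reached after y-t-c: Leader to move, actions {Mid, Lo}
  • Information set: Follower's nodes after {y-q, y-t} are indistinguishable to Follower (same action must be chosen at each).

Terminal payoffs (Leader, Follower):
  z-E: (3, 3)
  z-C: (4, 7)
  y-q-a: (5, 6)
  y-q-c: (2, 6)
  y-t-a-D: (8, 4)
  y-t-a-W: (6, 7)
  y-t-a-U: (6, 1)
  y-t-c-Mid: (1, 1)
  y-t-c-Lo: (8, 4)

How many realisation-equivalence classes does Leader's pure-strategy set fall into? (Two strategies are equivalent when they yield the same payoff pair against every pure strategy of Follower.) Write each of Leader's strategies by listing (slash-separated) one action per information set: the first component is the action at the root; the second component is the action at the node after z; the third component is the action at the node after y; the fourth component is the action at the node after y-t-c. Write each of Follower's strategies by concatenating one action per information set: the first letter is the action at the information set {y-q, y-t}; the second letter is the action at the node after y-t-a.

Leader has 16 pure strategies: z/E/q/Mid, z/E/q/Lo, z/E/t/Mid, z/E/t/Lo, z/C/q/Mid, z/C/q/Lo, z/C/t/Mid, z/C/t/Lo, y/E/q/Mid, y/E/q/Lo, y/E/t/Mid, y/E/t/Lo, y/C/q/Mid, y/C/q/Lo, y/C/t/Mid, y/C/t/Lo. Columns: aD, aW, aU, cD, cW, cU.
{z/E/q/Mid, z/E/q/Lo, z/E/t/Mid, z/E/t/Lo} → row (3,3) (3,3) (3,3) (3,3) (3,3) (3,3)
{z/C/q/Mid, z/C/q/Lo, z/C/t/Mid, z/C/t/Lo} → row (4,7) (4,7) (4,7) (4,7) (4,7) (4,7)
{y/E/q/Mid, y/E/q/Lo, y/C/q/Mid, y/C/q/Lo} → row (5,6) (5,6) (5,6) (2,6) (2,6) (2,6)
{y/E/t/Mid, y/C/t/Mid} → row (8,4) (6,7) (6,1) (1,1) (1,1) (1,1)
{y/E/t/Lo, y/C/t/Lo} → row (8,4) (6,7) (6,1) (8,4) (8,4) (8,4)
That's 5 distinct rows out of 16 strategies.

5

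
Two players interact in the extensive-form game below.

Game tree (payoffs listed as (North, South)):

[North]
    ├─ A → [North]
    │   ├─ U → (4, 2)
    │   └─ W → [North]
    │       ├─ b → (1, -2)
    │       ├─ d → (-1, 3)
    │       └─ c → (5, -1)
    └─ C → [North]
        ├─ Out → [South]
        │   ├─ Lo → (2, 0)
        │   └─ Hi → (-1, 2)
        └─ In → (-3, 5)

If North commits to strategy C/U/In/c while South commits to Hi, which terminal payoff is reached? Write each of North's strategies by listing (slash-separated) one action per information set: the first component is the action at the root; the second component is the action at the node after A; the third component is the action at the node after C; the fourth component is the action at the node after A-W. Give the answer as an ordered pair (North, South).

Trace the play path from the root:
  North plays C
  North plays In at [C]
→ terminal payoff (-3, 5).
(North's choice at the node after A is never reached on this path, so it doesn't affect the outcome.)

(-3, 5)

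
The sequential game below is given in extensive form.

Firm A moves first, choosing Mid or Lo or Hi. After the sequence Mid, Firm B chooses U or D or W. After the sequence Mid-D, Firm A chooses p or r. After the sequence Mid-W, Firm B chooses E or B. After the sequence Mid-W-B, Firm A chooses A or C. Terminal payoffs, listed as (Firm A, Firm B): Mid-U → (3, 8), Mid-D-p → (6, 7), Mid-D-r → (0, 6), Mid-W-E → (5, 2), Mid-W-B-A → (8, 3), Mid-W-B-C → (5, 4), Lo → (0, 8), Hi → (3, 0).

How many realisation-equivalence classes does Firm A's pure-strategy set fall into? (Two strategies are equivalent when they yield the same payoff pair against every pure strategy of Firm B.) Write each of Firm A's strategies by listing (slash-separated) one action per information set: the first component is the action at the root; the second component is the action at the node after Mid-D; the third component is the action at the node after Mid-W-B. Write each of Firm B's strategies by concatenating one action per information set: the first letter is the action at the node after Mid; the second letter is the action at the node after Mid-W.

Firm A has 12 pure strategies: Mid/p/A, Mid/p/C, Mid/r/A, Mid/r/C, Lo/p/A, Lo/p/C, Lo/r/A, Lo/r/C, Hi/p/A, Hi/p/C, Hi/r/A, Hi/r/C. Columns: UE, UB, DE, DB, WE, WB.
{Mid/p/A} → row (3,8) (3,8) (6,7) (6,7) (5,2) (8,3)
{Mid/p/C} → row (3,8) (3,8) (6,7) (6,7) (5,2) (5,4)
{Mid/r/A} → row (3,8) (3,8) (0,6) (0,6) (5,2) (8,3)
{Mid/r/C} → row (3,8) (3,8) (0,6) (0,6) (5,2) (5,4)
{Lo/p/A, Lo/p/C, Lo/r/A, Lo/r/C} → row (0,8) (0,8) (0,8) (0,8) (0,8) (0,8)
{Hi/p/A, Hi/p/C, Hi/r/A, Hi/r/C} → row (3,0) (3,0) (3,0) (3,0) (3,0) (3,0)
That's 6 distinct rows out of 12 strategies.

6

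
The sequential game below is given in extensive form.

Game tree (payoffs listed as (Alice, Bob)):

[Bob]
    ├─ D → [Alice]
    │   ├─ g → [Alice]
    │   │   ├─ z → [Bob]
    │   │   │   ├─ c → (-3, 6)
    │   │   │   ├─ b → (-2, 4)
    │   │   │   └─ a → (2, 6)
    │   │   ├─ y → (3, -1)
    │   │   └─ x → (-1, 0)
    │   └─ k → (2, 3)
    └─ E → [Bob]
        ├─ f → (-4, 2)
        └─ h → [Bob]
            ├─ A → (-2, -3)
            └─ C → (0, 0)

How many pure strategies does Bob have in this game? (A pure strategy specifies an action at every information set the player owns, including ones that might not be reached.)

24

Bob owns the root with actions {D, E} — two choices.
Bob owns the node after E with actions {f, h} — two choices.
Bob owns the node after E-h with actions {A, C} — two choices.
Bob owns the node after D-g-z with actions {c, b, a} — three choices.
A pure strategy fixes one action at each information set independently, so the count is the product 2 × 2 × 2 × 3 = 24.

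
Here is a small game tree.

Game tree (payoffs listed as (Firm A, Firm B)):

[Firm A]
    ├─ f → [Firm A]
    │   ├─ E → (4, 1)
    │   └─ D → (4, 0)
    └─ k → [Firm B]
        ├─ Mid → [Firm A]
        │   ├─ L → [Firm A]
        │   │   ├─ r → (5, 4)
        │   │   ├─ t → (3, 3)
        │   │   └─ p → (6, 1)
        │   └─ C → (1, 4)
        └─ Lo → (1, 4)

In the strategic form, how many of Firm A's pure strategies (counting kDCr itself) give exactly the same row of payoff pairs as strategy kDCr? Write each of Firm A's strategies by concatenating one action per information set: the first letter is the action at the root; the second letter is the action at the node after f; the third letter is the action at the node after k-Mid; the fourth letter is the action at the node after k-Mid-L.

6

Row for kDCr (columns Mid, Lo): (1,4) (1,4).
Under kDCr, Firm A's choice at the node after f and at the node after k-Mid-L can never be reached regardless of what Firm B does, so varying those choices leaves every outcome unchanged.
Holding the reachable choices fixed and varying the unreachable ones freely already gives 2 × 3 = 6 equivalent strategies.
No other strategy reproduces this row, so those 6 are the full class: kECr, kECt, kECp, kDCr, kDCt, kDCp.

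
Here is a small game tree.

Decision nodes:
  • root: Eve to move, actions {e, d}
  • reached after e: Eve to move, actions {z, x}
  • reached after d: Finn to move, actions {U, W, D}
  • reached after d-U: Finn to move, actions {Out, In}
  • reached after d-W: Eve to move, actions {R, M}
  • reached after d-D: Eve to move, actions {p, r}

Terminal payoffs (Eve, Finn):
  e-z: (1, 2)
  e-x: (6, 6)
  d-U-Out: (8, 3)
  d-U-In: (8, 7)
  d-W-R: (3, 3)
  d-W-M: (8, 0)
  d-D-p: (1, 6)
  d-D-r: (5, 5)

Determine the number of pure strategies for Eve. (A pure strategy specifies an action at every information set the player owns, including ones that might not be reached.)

16

Eve owns the root with actions {e, d} — two choices.
Eve owns the node after e with actions {z, x} — two choices.
Eve owns the node after d-W with actions {R, M} — two choices.
Eve owns the node after d-D with actions {p, r} — two choices.
A pure strategy fixes one action at each information set independently, so the count is the product 2 × 2 × 2 × 2 = 16.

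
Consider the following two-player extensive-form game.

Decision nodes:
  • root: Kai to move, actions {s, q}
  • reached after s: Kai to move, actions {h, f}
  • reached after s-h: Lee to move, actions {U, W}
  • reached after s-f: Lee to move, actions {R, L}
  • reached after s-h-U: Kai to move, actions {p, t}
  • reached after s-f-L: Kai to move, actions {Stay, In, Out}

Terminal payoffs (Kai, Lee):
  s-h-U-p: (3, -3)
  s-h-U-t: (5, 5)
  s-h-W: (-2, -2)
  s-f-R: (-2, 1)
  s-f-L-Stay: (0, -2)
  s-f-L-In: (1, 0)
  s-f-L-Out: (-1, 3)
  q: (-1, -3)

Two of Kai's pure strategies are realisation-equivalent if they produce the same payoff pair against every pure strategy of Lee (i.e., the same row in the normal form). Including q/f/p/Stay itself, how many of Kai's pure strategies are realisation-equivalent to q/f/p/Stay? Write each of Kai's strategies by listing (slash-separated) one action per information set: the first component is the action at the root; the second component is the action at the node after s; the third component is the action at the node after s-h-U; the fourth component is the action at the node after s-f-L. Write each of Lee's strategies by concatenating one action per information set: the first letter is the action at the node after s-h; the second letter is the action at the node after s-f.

Row for q/f/p/Stay (columns UR, UL, WR, WL): (-1,-3) (-1,-3) (-1,-3) (-1,-3).
Under q/f/p/Stay, Kai's choice at the node after s and at the node after s-h-U and at the node after s-f-L can never be reached regardless of what Lee does, so varying those choices leaves every outcome unchanged.
Holding the reachable choices fixed and varying the unreachable ones freely already gives 2 × 2 × 3 = 12 equivalent strategies.
No other strategy reproduces this row, so those 12 are the full class: q/h/p/Stay, q/h/p/In, q/h/p/Out, q/h/t/Stay, q/h/t/In, q/h/t/Out, q/f/p/Stay, q/f/p/In, q/f/p/Out, q/f/t/Stay, q/f/t/In, q/f/t/Out.

12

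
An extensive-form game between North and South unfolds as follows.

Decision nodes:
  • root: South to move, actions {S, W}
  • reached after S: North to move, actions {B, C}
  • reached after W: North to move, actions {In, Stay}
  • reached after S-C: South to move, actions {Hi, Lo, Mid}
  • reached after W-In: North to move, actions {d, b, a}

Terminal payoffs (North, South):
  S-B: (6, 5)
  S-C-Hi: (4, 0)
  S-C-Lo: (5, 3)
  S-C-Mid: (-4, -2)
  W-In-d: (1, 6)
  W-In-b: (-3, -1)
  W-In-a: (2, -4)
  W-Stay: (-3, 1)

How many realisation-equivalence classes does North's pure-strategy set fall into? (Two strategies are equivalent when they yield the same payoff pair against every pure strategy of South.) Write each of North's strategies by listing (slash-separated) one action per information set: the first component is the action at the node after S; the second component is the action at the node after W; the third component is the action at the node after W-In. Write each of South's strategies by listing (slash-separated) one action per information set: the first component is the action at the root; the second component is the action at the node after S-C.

North has 12 pure strategies: B/In/d, B/In/b, B/In/a, B/Stay/d, B/Stay/b, B/Stay/a, C/In/d, C/In/b, C/In/a, C/Stay/d, C/Stay/b, C/Stay/a. Columns: S/Hi, S/Lo, S/Mid, W/Hi, W/Lo, W/Mid.
{B/In/d} → row (6,5) (6,5) (6,5) (1,6) (1,6) (1,6)
{B/In/b} → row (6,5) (6,5) (6,5) (-3,-1) (-3,-1) (-3,-1)
{B/In/a} → row (6,5) (6,5) (6,5) (2,-4) (2,-4) (2,-4)
{B/Stay/d, B/Stay/b, B/Stay/a} → row (6,5) (6,5) (6,5) (-3,1) (-3,1) (-3,1)
{C/In/d} → row (4,0) (5,3) (-4,-2) (1,6) (1,6) (1,6)
{C/In/b} → row (4,0) (5,3) (-4,-2) (-3,-1) (-3,-1) (-3,-1)
{C/In/a} → row (4,0) (5,3) (-4,-2) (2,-4) (2,-4) (2,-4)
{C/Stay/d, C/Stay/b, C/Stay/a} → row (4,0) (5,3) (-4,-2) (-3,1) (-3,1) (-3,1)
That's 8 distinct rows out of 12 strategies.

8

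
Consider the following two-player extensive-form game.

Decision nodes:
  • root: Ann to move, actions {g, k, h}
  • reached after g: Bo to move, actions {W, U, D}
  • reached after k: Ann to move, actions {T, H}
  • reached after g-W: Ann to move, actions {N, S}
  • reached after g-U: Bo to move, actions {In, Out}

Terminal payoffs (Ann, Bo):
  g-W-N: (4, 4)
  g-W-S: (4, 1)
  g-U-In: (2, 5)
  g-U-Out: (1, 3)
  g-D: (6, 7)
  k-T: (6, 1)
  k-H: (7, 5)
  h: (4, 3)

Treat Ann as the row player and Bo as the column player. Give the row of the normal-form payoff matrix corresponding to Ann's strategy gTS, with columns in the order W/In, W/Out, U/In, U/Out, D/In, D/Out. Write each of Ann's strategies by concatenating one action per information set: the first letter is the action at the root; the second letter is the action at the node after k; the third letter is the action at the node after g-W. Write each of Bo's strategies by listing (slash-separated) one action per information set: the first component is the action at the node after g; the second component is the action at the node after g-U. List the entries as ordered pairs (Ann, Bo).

vs W/In: Ann plays g → Bo plays W at [g] → Ann plays S at [g-W] → (4, 1)
vs W/Out: Ann plays g → Bo plays W at [g] → Ann plays S at [g-W] → (4, 1)
vs U/In: Ann plays g → Bo plays U at [g] → Bo plays In at [g-U] → (2, 5)
vs U/Out: Ann plays g → Bo plays U at [g] → Bo plays Out at [g-U] → (1, 3)
vs D/In: Ann plays g → Bo plays D at [g] → (6, 7)
vs D/Out: Ann plays g → Bo plays D at [g] → (6, 7)

(4,1) (4,1) (2,5) (1,3) (6,7) (6,7)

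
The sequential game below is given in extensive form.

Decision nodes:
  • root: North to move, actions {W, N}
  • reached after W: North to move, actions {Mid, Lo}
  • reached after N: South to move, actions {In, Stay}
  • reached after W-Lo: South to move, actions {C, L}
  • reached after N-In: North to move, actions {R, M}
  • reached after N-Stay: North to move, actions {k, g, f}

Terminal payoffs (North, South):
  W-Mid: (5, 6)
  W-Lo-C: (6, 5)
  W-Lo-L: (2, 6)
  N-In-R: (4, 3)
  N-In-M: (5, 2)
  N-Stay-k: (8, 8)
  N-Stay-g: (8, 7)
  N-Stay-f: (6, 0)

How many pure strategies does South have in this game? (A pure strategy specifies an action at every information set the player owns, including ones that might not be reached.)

4

South owns the node after N with actions {In, Stay} — two choices.
South owns the node after W-Lo with actions {C, L} — two choices.
A pure strategy fixes one action at each information set independently, so the count is the product 2 × 2 = 4.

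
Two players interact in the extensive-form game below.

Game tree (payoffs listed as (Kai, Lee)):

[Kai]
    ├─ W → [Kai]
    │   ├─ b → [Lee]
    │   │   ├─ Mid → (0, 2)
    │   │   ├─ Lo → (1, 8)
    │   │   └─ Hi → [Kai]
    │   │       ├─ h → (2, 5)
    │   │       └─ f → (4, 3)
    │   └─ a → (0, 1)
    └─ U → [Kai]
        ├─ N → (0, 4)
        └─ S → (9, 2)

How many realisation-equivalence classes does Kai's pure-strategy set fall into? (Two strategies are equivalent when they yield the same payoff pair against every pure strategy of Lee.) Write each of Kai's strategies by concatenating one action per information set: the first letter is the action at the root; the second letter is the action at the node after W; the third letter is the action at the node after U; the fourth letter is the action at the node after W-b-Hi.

Kai has 16 pure strategies: WbNh, WbNf, WbSh, WbSf, WaNh, WaNf, WaSh, WaSf, UbNh, UbNf, UbSh, UbSf, UaNh, UaNf, UaSh, UaSf. Columns: Mid, Lo, Hi.
{WbNh, WbSh} → row (0,2) (1,8) (2,5)
{WbNf, WbSf} → row (0,2) (1,8) (4,3)
{WaNh, WaNf, WaSh, WaSf} → row (0,1) (0,1) (0,1)
{UbNh, UbNf, UaNh, UaNf} → row (0,4) (0,4) (0,4)
{UbSh, UbSf, UaSh, UaSf} → row (9,2) (9,2) (9,2)
That's 5 distinct rows out of 16 strategies.

5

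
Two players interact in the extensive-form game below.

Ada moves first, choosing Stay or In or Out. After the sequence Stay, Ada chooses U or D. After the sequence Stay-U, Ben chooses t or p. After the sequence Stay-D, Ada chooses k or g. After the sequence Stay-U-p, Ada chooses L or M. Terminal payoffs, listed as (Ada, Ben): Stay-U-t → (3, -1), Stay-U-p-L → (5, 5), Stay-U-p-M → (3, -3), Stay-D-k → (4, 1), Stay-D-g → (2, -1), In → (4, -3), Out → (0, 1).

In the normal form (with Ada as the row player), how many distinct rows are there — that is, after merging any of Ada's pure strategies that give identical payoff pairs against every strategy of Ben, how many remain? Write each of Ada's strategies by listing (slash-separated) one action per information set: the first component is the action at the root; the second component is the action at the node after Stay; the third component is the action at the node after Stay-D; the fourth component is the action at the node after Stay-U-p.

Ada has 24 pure strategies: Stay/U/k/L, Stay/U/k/M, Stay/U/g/L, Stay/U/g/M, Stay/D/k/L, Stay/D/k/M, Stay/D/g/L, Stay/D/g/M, In/U/k/L, In/U/k/M, In/U/g/L, In/U/g/M, In/D/k/L, In/D/k/M, In/D/g/L, In/D/g/M, Out/U/k/L, Out/U/k/M, Out/U/g/L, Out/U/g/M, Out/D/k/L, Out/D/k/M, Out/D/g/L, Out/D/g/M. Columns: t, p.
{Stay/U/k/L, Stay/U/g/L} → row (3,-1) (5,5)
{Stay/U/k/M, Stay/U/g/M} → row (3,-1) (3,-3)
{Stay/D/k/L, Stay/D/k/M} → row (4,1) (4,1)
{Stay/D/g/L, Stay/D/g/M} → row (2,-1) (2,-1)
{In/U/k/L, In/U/k/M, In/U/g/L, In/U/g/M, In/D/k/L, In/D/k/M, In/D/g/L, In/D/g/M} → row (4,-3) (4,-3)
{Out/U/k/L, Out/U/k/M, Out/U/g/L, Out/U/g/M, Out/D/k/L, Out/D/k/M, Out/D/g/L, Out/D/g/M} → row (0,1) (0,1)
That's 6 distinct rows out of 24 strategies.

6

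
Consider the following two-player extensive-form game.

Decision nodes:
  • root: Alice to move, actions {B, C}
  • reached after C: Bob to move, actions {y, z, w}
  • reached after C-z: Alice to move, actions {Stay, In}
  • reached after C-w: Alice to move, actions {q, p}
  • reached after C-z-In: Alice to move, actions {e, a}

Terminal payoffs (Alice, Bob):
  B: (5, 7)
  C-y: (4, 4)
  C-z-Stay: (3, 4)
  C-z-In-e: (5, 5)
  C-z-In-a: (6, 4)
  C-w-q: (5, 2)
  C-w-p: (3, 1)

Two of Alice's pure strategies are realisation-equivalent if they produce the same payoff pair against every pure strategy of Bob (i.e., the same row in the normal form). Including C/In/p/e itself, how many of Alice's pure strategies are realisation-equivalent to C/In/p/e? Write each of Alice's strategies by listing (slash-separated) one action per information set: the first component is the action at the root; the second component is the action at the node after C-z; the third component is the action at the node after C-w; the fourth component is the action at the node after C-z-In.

1

Row for C/In/p/e (columns y, z, w): (4,4) (5,5) (3,1).
Every one of Alice's information sets is on the play path for some reply by Bob when Alice follows C/In/p/e.
Changing the action at any of them therefore changes at least one column, so only C/In/p/e itself gives this row.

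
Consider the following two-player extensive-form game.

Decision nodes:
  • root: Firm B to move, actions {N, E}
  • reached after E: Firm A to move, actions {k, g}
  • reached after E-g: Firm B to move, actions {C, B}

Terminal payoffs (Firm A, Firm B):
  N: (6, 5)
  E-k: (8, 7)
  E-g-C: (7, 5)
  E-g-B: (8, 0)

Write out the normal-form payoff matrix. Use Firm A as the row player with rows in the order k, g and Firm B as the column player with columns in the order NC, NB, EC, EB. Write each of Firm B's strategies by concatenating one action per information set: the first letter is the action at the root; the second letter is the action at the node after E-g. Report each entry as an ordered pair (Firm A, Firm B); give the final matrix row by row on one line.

k: (6,5) (6,5) (8,7) (8,7) | g: (6,5) (6,5) (7,5) (8,0)

           NC       NB       EC       EB
   k    (6,5)    (6,5)    (8,7)    (8,7)
   g    (6,5)    (6,5)    (7,5)    (8,0)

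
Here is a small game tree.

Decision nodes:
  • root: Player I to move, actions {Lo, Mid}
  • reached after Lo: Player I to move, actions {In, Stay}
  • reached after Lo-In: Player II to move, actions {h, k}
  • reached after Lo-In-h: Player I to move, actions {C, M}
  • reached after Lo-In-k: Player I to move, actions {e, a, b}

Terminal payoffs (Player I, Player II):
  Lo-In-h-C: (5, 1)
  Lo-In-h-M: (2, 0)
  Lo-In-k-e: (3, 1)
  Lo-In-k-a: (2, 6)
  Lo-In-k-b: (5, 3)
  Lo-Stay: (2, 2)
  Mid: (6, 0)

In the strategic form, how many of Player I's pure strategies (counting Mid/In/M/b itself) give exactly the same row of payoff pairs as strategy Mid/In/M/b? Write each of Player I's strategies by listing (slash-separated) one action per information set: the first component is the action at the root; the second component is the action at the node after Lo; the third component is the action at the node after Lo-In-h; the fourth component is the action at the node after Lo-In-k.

Row for Mid/In/M/b (columns h, k): (6,0) (6,0).
Under Mid/In/M/b, Player I's choice at the node after Lo and at the node after Lo-In-h and at the node after Lo-In-k can never be reached regardless of what Player II does, so varying those choices leaves every outcome unchanged.
Holding the reachable choices fixed and varying the unreachable ones freely already gives 2 × 2 × 3 = 12 equivalent strategies.
No other strategy reproduces this row, so those 12 are the full class: Mid/In/C/e, Mid/In/C/a, Mid/In/C/b, Mid/In/M/e, Mid/In/M/a, Mid/In/M/b, Mid/Stay/C/e, Mid/Stay/C/a, Mid/Stay/C/b, Mid/Stay/M/e, Mid/Stay/M/a, Mid/Stay/M/b.

12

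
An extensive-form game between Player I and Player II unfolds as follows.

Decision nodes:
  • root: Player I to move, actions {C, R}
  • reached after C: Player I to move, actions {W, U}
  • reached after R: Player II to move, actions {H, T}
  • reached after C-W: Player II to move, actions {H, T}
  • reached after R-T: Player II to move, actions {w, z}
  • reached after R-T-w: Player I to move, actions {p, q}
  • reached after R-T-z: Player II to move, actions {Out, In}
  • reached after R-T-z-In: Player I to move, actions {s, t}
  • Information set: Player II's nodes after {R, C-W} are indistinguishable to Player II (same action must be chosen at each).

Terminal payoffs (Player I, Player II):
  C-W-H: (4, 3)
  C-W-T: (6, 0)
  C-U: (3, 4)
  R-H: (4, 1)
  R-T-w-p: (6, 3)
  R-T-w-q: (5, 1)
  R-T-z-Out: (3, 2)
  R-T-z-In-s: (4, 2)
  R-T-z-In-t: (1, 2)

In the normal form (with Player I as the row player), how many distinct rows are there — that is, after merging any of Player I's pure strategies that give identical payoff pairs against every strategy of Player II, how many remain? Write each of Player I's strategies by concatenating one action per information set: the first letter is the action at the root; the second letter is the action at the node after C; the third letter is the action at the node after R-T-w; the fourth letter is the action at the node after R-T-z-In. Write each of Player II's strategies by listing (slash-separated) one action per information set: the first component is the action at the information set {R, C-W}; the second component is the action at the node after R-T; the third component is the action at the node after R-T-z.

6

Player I has 16 pure strategies: CWps, CWpt, CWqs, CWqt, CUps, CUpt, CUqs, CUqt, RWps, RWpt, RWqs, RWqt, RUps, RUpt, RUqs, RUqt. Columns: H/w/Out, H/w/In, H/z/Out, H/z/In, T/w/Out, T/w/In, T/z/Out, T/z/In.
{CWps, CWpt, CWqs, CWqt} → row (4,3) (4,3) (4,3) (4,3) (6,0) (6,0) (6,0) (6,0)
{CUps, CUpt, CUqs, CUqt} → row (3,4) (3,4) (3,4) (3,4) (3,4) (3,4) (3,4) (3,4)
{RWps, RUps} → row (4,1) (4,1) (4,1) (4,1) (6,3) (6,3) (3,2) (4,2)
{RWpt, RUpt} → row (4,1) (4,1) (4,1) (4,1) (6,3) (6,3) (3,2) (1,2)
{RWqs, RUqs} → row (4,1) (4,1) (4,1) (4,1) (5,1) (5,1) (3,2) (4,2)
{RWqt, RUqt} → row (4,1) (4,1) (4,1) (4,1) (5,1) (5,1) (3,2) (1,2)
That's 6 distinct rows out of 16 strategies.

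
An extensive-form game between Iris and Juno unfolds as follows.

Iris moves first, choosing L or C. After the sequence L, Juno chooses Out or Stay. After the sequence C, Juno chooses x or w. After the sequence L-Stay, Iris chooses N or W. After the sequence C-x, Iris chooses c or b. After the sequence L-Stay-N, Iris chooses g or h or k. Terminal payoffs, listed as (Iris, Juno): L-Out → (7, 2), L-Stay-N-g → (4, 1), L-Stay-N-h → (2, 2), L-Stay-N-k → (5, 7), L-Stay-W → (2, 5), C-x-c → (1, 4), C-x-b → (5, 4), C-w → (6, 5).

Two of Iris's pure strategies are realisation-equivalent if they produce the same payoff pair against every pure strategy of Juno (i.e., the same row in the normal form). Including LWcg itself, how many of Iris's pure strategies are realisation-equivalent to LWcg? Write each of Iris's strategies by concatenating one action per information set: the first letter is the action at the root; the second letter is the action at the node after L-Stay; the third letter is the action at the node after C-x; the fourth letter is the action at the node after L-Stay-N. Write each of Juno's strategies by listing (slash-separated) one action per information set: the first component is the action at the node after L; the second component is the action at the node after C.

Row for LWcg (columns Out/x, Out/w, Stay/x, Stay/w): (7,2) (7,2) (2,5) (2,5).
Under LWcg, Iris's choice at the node after C-x and at the node after L-Stay-N can never be reached regardless of what Juno does, so varying those choices leaves every outcome unchanged.
Holding the reachable choices fixed and varying the unreachable ones freely already gives 2 × 3 = 6 equivalent strategies.
No other strategy reproduces this row, so those 6 are the full class: LWcg, LWch, LWck, LWbg, LWbh, LWbk.

6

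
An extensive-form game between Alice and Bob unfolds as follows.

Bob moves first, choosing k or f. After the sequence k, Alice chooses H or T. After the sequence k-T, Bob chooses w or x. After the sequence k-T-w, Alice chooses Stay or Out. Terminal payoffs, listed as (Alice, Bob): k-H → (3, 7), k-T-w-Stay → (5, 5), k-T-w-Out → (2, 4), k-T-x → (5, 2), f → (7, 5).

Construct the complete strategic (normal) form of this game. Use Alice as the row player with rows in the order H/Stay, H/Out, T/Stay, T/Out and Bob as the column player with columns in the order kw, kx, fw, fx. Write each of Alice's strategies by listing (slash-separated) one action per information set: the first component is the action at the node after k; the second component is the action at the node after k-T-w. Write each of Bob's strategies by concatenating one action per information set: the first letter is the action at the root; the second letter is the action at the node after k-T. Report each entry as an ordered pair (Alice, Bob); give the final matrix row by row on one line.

H/Stay: (3,7) (3,7) (7,5) (7,5) | H/Out: (3,7) (3,7) (7,5) (7,5) | T/Stay: (5,5) (5,2) (7,5) (7,5) | T/Out: (2,4) (5,2) (7,5) (7,5)

             kw       kx       fw       fx
H/Stay    (3,7)    (3,7)    (7,5)    (7,5)
 H/Out    (3,7)    (3,7)    (7,5)    (7,5)
T/Stay    (5,5)    (5,2)    (7,5)    (7,5)
 T/Out    (2,4)    (5,2)    (7,5)    (7,5)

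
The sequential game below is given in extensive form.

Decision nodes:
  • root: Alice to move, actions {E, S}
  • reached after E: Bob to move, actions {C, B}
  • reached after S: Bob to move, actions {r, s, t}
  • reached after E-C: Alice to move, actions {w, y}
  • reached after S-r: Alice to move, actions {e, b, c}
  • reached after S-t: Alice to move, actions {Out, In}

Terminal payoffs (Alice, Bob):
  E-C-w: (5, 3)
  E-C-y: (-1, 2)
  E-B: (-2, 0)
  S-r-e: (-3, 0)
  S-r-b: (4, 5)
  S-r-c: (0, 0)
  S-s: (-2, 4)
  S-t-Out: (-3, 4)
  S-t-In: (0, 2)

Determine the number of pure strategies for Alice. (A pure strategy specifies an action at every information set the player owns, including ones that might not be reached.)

Alice owns the root with actions {E, S} — two choices.
Alice owns the node after E-C with actions {w, y} — two choices.
Alice owns the node after S-r with actions {e, b, c} — three choices.
Alice owns the node after S-t with actions {Out, In} — two choices.
A pure strategy fixes one action at each information set independently, so the count is the product 2 × 2 × 3 × 2 = 24.

24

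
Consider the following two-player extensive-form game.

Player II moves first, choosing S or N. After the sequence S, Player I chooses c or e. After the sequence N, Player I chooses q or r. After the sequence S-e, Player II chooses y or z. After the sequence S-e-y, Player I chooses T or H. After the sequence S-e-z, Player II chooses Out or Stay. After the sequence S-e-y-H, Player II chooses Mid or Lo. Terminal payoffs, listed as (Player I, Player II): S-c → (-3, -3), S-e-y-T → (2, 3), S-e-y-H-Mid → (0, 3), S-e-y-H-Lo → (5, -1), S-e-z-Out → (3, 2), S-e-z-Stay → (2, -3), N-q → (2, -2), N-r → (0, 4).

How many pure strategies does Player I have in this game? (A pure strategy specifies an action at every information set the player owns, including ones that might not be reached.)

Player I owns the node after S with actions {c, e} — two choices.
Player I owns the node after N with actions {q, r} — two choices.
Player I owns the node after S-e-y with actions {T, H} — two choices.
A pure strategy fixes one action at each information set independently, so the count is the product 2 × 2 × 2 = 8.

8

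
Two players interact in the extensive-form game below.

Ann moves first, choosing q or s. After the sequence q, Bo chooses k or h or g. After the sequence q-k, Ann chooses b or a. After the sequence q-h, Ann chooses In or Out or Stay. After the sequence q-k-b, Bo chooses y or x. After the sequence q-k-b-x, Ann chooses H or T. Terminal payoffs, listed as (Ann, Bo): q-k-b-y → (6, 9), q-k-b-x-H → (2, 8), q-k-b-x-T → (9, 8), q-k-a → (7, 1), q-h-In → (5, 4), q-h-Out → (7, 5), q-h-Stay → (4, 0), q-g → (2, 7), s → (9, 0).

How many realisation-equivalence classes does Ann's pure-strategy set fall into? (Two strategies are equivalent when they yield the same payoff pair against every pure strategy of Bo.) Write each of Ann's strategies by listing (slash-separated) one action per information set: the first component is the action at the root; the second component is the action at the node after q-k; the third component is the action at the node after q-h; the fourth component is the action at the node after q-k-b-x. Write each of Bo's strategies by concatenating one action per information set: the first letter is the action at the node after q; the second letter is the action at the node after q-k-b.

Ann has 24 pure strategies: q/b/In/H, q/b/In/T, q/b/Out/H, q/b/Out/T, q/b/Stay/H, q/b/Stay/T, q/a/In/H, q/a/In/T, q/a/Out/H, q/a/Out/T, q/a/Stay/H, q/a/Stay/T, s/b/In/H, s/b/In/T, s/b/Out/H, s/b/Out/T, s/b/Stay/H, s/b/Stay/T, s/a/In/H, s/a/In/T, s/a/Out/H, s/a/Out/T, s/a/Stay/H, s/a/Stay/T. Columns: ky, kx, hy, hx, gy, gx.
{q/b/In/H} → row (6,9) (2,8) (5,4) (5,4) (2,7) (2,7)
{q/b/In/T} → row (6,9) (9,8) (5,4) (5,4) (2,7) (2,7)
{q/b/Out/H} → row (6,9) (2,8) (7,5) (7,5) (2,7) (2,7)
{q/b/Out/T} → row (6,9) (9,8) (7,5) (7,5) (2,7) (2,7)
{q/b/Stay/H} → row (6,9) (2,8) (4,0) (4,0) (2,7) (2,7)
{q/b/Stay/T} → row (6,9) (9,8) (4,0) (4,0) (2,7) (2,7)
{q/a/In/H, q/a/In/T} → row (7,1) (7,1) (5,4) (5,4) (2,7) (2,7)
{q/a/Out/H, q/a/Out/T} → row (7,1) (7,1) (7,5) (7,5) (2,7) (2,7)
{q/a/Stay/H, q/a/Stay/T} → row (7,1) (7,1) (4,0) (4,0) (2,7) (2,7)
{s/b/In/H, s/b/In/T, s/b/Out/H, s/b/Out/T, s/b/Stay/H, s/b/Stay/T, s/a/In/H, s/a/In/T, s/a/Out/H, s/a/Out/T, s/a/Stay/H, s/a/Stay/T} → row (9,0) (9,0) (9,0) (9,0) (9,0) (9,0)
That's 10 distinct rows out of 24 strategies.

10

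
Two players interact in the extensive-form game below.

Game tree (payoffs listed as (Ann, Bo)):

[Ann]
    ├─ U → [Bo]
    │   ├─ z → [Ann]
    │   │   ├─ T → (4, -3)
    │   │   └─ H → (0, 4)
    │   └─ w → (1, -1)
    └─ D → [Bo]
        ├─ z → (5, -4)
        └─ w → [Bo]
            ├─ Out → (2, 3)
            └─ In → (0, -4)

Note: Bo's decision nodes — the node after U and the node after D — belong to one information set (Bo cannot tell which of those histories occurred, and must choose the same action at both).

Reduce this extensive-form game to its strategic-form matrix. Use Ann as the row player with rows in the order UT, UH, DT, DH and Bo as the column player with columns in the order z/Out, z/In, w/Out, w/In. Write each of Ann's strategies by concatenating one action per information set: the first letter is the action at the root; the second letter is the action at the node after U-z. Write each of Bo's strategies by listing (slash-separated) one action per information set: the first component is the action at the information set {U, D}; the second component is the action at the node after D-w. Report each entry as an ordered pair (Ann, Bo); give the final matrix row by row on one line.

UT: (4,-3) (4,-3) (1,-1) (1,-1) | UH: (0,4) (0,4) (1,-1) (1,-1) | DT: (5,-4) (5,-4) (2,3) (0,-4) | DH: (5,-4) (5,-4) (2,3) (0,-4)

Row UT: z/Out→(4,-3), z/In→(4,-3), w/Out→(1,-1), w/In→(1,-1)
Row UH: z/Out→(0,4), z/In→(0,4), w/Out→(1,-1), w/In→(1,-1)
Row DT: z/Out→(5,-4), z/In→(5,-4), w/Out→(2,3), w/In→(0,-4)
Row DH: z/Out→(5,-4), z/In→(5,-4), w/Out→(2,3), w/In→(0,-4)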